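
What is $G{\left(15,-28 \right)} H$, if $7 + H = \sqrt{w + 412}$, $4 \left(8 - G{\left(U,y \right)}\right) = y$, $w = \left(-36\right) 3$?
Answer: $-105 + 60 \sqrt{19} \approx 156.53$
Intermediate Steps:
$w = -108$
$G{\left(U,y \right)} = 8 - \frac{y}{4}$
$H = -7 + 4 \sqrt{19}$ ($H = -7 + \sqrt{-108 + 412} = -7 + \sqrt{304} = -7 + 4 \sqrt{19} \approx 10.436$)
$G{\left(15,-28 \right)} H = \left(8 - -7\right) \left(-7 + 4 \sqrt{19}\right) = \left(8 + 7\right) \left(-7 + 4 \sqrt{19}\right) = 15 \left(-7 + 4 \sqrt{19}\right) = -105 + 60 \sqrt{19}$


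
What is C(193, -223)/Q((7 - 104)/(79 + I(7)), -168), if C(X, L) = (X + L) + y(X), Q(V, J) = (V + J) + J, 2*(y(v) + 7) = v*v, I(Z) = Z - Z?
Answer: -2936825/53282 ≈ -55.119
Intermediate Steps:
I(Z) = 0
y(v) = -7 + v**2/2 (y(v) = -7 + (v*v)/2 = -7 + v**2/2)
Q(V, J) = V + 2*J (Q(V, J) = (J + V) + J = V + 2*J)
C(X, L) = -7 + L + X + X**2/2 (C(X, L) = (X + L) + (-7 + X**2/2) = (L + X) + (-7 + X**2/2) = -7 + L + X + X**2/2)
C(193, -223)/Q((7 - 104)/(79 + I(7)), -168) = (-7 - 223 + 193 + (1/2)*193**2)/((7 - 104)/(79 + 0) + 2*(-168)) = (-7 - 223 + 193 + (1/2)*37249)/(-97/79 - 336) = (-7 - 223 + 193 + 37249/2)/(-97*1/79 - 336) = 37175/(2*(-97/79 - 336)) = 37175/(2*(-26641/79)) = (37175/2)*(-79/26641) = -2936825/53282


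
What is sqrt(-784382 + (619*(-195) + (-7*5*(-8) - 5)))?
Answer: 2*I*sqrt(226203) ≈ 951.22*I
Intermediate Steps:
sqrt(-784382 + (619*(-195) + (-7*5*(-8) - 5))) = sqrt(-784382 + (-120705 + (-35*(-8) - 5))) = sqrt(-784382 + (-120705 + (280 - 5))) = sqrt(-784382 + (-120705 + 275)) = sqrt(-784382 - 120430) = sqrt(-904812) = 2*I*sqrt(226203)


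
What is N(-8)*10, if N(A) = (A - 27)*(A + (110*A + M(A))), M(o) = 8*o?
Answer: 333200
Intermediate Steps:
N(A) = 119*A*(-27 + A) (N(A) = (A - 27)*(A + (110*A + 8*A)) = (-27 + A)*(A + 118*A) = (-27 + A)*(119*A) = 119*A*(-27 + A))
N(-8)*10 = (119*(-8)*(-27 - 8))*10 = (119*(-8)*(-35))*10 = 33320*10 = 333200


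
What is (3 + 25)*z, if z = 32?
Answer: 896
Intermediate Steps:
(3 + 25)*z = (3 + 25)*32 = 28*32 = 896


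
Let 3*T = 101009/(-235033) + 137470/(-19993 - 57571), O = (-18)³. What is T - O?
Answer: 159456839081483/27345149418 ≈ 5831.3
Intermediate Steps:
O = -5832
T = -20072324293/27345149418 (T = (101009/(-235033) + 137470/(-19993 - 57571))/3 = (101009*(-1/235033) + 137470/(-77564))/3 = (-101009/235033 + 137470*(-1/77564))/3 = (-101009/235033 - 68735/38782)/3 = (⅓)*(-20072324293/9115049806) = -20072324293/27345149418 ≈ -0.73404)
T - O = -20072324293/27345149418 - 1*(-5832) = -20072324293/27345149418 + 5832 = 159456839081483/27345149418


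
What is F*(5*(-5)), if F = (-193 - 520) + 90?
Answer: 15575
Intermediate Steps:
F = -623 (F = -713 + 90 = -623)
F*(5*(-5)) = -3115*(-5) = -623*(-25) = 15575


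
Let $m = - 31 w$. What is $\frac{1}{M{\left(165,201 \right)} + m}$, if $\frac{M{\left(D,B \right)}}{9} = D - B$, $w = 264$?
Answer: $- \frac{1}{8508} \approx -0.00011754$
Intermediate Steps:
$M{\left(D,B \right)} = - 9 B + 9 D$ ($M{\left(D,B \right)} = 9 \left(D - B\right) = - 9 B + 9 D$)
$m = -8184$ ($m = \left(-31\right) 264 = -8184$)
$\frac{1}{M{\left(165,201 \right)} + m} = \frac{1}{\left(\left(-9\right) 201 + 9 \cdot 165\right) - 8184} = \frac{1}{\left(-1809 + 1485\right) - 8184} = \frac{1}{-324 - 8184} = \frac{1}{-8508} = - \frac{1}{8508}$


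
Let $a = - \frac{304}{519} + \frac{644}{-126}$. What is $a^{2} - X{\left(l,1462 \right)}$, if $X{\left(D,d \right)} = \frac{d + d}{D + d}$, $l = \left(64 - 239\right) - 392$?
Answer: $\frac{63327321424}{2169702855} \approx 29.187$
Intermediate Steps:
$l = -567$ ($l = -175 - 392 = -567$)
$X{\left(D,d \right)} = \frac{2 d}{D + d}$
$a = - \frac{8870}{1557}$ ($a = \left(-304\right) \frac{1}{519} + 644 \left(- \frac{1}{126}\right) = - \frac{304}{519} - \frac{46}{9} = - \frac{8870}{1557} \approx -5.6969$)
$a^{2} - X{\left(l,1462 \right)} = \left(- \frac{8870}{1557}\right)^{2} - 2 \cdot 1462 \frac{1}{-567 + 1462} = \frac{78676900}{2424249} - 2 \cdot 1462 \cdot \frac{1}{895} = \frac{78676900}{2424249} - \frac{2924}{895} = \frac{63327321424}{2169702855}$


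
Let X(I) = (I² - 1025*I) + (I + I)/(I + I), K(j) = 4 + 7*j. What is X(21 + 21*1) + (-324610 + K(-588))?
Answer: -370007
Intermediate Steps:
X(I) = 1 + I² - 1025*I (X(I) = (I² - 1025*I) + (2*I)/((2*I)) = (I² - 1025*I) + (2*I)*(1/(2*I)) = (I² - 1025*I) + 1 = 1 + I² - 1025*I)
X(21 + 21*1) + (-324610 + K(-588)) = (1 + (21 + 21*1)² - 1025*(21 + 21*1)) + (-324610 + (4 + 7*(-588))) = (1 + (21 + 21)² - 1025*(21 + 21)) + (-324610 + (4 - 4116)) = (1 + 42² - 1025*42) + (-324610 - 4112) = (1 + 1764 - 43050) - 328722 = -41285 - 328722 = -370007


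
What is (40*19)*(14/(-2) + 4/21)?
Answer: -108680/21 ≈ -5175.2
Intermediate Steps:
(40*19)*(14/(-2) + 4/21) = 760*(14*(-½) + 4*(1/21)) = 760*(-7 + 4/21) = 760*(-143/21) = -108680/21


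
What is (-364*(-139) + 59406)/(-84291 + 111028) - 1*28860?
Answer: -771519818/26737 ≈ -28856.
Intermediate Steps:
(-364*(-139) + 59406)/(-84291 + 111028) - 1*28860 = (50596 + 59406)/26737 - 28860 = 110002*(1/26737) - 28860 = 110002/26737 - 28860 = -771519818/26737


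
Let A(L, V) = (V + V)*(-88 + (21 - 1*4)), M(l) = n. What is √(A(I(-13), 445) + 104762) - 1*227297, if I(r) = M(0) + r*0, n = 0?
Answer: -227297 + 2*√10393 ≈ -2.2709e+5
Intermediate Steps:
M(l) = 0
I(r) = 0 (I(r) = 0 + r*0 = 0 + 0 = 0)
A(L, V) = -142*V (A(L, V) = (2*V)*(-88 + (21 - 4)) = (2*V)*(-88 + 17) = (2*V)*(-71) = -142*V)
√(A(I(-13), 445) + 104762) - 1*227297 = √(-142*445 + 104762) - 1*227297 = √(-63190 + 104762) - 227297 = √41572 - 227297 = 2*√10393 - 227297 = -227297 + 2*√10393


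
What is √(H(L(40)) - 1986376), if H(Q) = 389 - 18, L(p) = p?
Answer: I*√1986005 ≈ 1409.3*I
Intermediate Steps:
H(Q) = 371
√(H(L(40)) - 1986376) = √(371 - 1986376) = √(-1986005) = I*√1986005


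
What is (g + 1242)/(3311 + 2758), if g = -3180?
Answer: -38/119 ≈ -0.31933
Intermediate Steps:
(g + 1242)/(3311 + 2758) = (-3180 + 1242)/(3311 + 2758) = -1938/6069 = -1938*1/6069 = -38/119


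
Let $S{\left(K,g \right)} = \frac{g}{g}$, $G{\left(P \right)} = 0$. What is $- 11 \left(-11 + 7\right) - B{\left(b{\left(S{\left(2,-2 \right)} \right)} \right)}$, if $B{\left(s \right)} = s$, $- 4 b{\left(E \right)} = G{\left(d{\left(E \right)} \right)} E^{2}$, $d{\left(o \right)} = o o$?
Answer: $44$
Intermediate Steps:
$d{\left(o \right)} = o^{2}$
$S{\left(K,g \right)} = 1$
$b{\left(E \right)} = 0$ ($b{\left(E \right)} = - \frac{0 E^{2}}{4} = \left(- \frac{1}{4}\right) 0 = 0$)
$- 11 \left(-11 + 7\right) - B{\left(b{\left(S{\left(2,-2 \right)} \right)} \right)} = - 11 \left(-11 + 7\right) - 0 = \left(-11\right) \left(-4\right) + 0 = 44 + 0 = 44$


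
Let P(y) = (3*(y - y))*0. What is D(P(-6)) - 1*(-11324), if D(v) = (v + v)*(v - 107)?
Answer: 11324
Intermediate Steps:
P(y) = 0 (P(y) = (3*0)*0 = 0*0 = 0)
D(v) = 2*v*(-107 + v) (D(v) = (2*v)*(-107 + v) = 2*v*(-107 + v))
D(P(-6)) - 1*(-11324) = 2*0*(-107 + 0) - 1*(-11324) = 2*0*(-107) + 11324 = 0 + 11324 = 11324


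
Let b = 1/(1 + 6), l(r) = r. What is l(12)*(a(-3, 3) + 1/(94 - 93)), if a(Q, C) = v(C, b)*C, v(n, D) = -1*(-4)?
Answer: 156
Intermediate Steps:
b = ⅐ (b = 1/7 = ⅐ ≈ 0.14286)
v(n, D) = 4
a(Q, C) = 4*C
l(12)*(a(-3, 3) + 1/(94 - 93)) = 12*(4*3 + 1/(94 - 93)) = 12*(12 + 1/1) = 12*(12 + 1) = 12*13 = 156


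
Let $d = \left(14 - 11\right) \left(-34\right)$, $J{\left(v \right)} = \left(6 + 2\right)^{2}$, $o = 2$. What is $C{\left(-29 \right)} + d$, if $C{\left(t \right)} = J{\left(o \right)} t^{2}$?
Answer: $53722$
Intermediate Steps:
$J{\left(v \right)} = 64$ ($J{\left(v \right)} = 8^{2} = 64$)
$d = -102$ ($d = 3 \left(-34\right) = -102$)
$C{\left(t \right)} = 64 t^{2}$
$C{\left(-29 \right)} + d = 64 \left(-29\right)^{2} - 102 = 64 \cdot 841 - 102 = 53824 - 102 = 53722$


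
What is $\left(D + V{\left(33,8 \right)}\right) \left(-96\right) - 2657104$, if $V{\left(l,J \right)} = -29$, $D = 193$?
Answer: $-2672848$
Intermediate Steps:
$\left(D + V{\left(33,8 \right)}\right) \left(-96\right) - 2657104 = \left(193 - 29\right) \left(-96\right) - 2657104 = 164 \left(-96\right) - 2657104 = -15744 - 2657104 = -2672848$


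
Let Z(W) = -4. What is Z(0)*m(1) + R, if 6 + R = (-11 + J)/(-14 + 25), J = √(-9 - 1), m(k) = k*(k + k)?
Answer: -15 + I*√10/11 ≈ -15.0 + 0.28748*I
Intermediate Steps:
m(k) = 2*k² (m(k) = k*(2*k) = 2*k²)
J = I*√10 (J = √(-10) = I*√10 ≈ 3.1623*I)
R = -7 + I*√10/11 (R = -6 + (-11 + I*√10)/(-14 + 25) = -6 + (-11 + I*√10)/11 = -6 + (-11 + I*√10)*(1/11) = -6 + (-1 + I*√10/11) = -7 + I*√10/11 ≈ -7.0 + 0.28748*I)
Z(0)*m(1) + R = -8*1² + (-7 + I*√10/11) = -8 + (-7 + I*√10/11) = -15 + I*√10/11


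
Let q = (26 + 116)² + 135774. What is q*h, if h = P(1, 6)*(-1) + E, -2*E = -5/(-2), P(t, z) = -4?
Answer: 857659/2 ≈ 4.2883e+5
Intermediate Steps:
E = -5/4 (E = -(-5)/(2*(-2)) = -(-5)*(-1)/(2*2) = -½*5/2 = -5/4 ≈ -1.2500)
q = 155938 (q = 142² + 135774 = 20164 + 135774 = 155938)
h = 11/4 (h = -4*(-1) - 5/4 = 4 - 5/4 = 11/4 ≈ 2.7500)
q*h = 155938*(11/4) = 857659/2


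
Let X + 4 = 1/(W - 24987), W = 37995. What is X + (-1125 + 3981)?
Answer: 37098817/13008 ≈ 2852.0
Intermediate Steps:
X = -52031/13008 (X = -4 + 1/(37995 - 24987) = -4 + 1/13008 = -52031/13008 ≈ -3.9999)
X + (-1125 + 3981) = -52031/13008 + (-1125 + 3981) = -52031/13008 + 2856 = 37098817/13008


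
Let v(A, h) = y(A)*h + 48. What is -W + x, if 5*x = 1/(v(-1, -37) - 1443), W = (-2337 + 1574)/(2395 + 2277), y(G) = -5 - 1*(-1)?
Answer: 4752633/29129920 ≈ 0.16315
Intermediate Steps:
y(G) = -4 (y(G) = -5 + 1 = -4)
v(A, h) = 48 - 4*h (v(A, h) = -4*h + 48 = 48 - 4*h)
W = -763/4672 ≈ -0.16331
x = -1/6235 (x = 1/(5*((48 - 4*(-37)) - 1443)) = 1/(5*((48 + 148) - 1443)) = 1/(5*(196 - 1443)) = (⅕)/(-1247) = (⅕)*(-1/1247) = -1/6235 ≈ -0.00016038)
-W + x = -1*(-763/4672) - 1/6235 = 763/4672 - 1/6235 = 4752633/29129920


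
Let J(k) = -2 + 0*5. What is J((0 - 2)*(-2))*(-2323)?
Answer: 4646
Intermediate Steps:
J(k) = -2 (J(k) = -2 + 0 = -2)
J((0 - 2)*(-2))*(-2323) = -2*(-2323) = 4646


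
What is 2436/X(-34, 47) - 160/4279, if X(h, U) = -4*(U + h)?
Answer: -2607991/55627 ≈ -46.884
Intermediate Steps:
X(h, U) = -4*U - 4*h
2436/X(-34, 47) - 160/4279 = 2436/(-4*47 - 4*(-34)) - 160/4279 = 2436/(-188 + 136) - 160*1/4279 = 2436/(-52) - 160/4279 = 2436*(-1/52) - 160/4279 = -609/13 - 160/4279 = -2607991/55627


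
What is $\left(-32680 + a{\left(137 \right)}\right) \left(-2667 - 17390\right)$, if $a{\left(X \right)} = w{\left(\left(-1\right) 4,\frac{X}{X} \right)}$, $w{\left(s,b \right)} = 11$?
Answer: $655242133$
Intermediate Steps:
$a{\left(X \right)} = 11$
$\left(-32680 + a{\left(137 \right)}\right) \left(-2667 - 17390\right) = \left(-32680 + 11\right) \left(-2667 - 17390\right) = \left(-32669\right) \left(-20057\right) = 655242133$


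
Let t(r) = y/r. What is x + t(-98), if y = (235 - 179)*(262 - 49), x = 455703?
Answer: 3189069/7 ≈ 4.5558e+5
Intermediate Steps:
y = 11928 (y = 56*213 = 11928)
t(r) = 11928/r
x + t(-98) = 455703 + 11928/(-98) = 455703 + 11928*(-1/98) = 455703 - 852/7 = 3189069/7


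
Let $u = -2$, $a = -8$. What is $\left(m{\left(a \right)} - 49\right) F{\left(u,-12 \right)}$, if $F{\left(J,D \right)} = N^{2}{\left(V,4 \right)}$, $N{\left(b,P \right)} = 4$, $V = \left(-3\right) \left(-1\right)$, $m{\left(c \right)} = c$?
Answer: $-912$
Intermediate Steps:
$V = 3$
$F{\left(J,D \right)} = 16$ ($F{\left(J,D \right)} = 4^{2} = 16$)
$\left(m{\left(a \right)} - 49\right) F{\left(u,-12 \right)} = \left(-8 - 49\right) 16 = \left(-57\right) 16 = -912$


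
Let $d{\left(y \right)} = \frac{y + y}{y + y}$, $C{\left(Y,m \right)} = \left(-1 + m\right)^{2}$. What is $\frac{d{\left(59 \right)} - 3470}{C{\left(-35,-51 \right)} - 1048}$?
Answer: $- \frac{3469}{1656} \approx -2.0948$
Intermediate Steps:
$d{\left(y \right)} = 1$ ($d{\left(y \right)} = \frac{2 y}{2 y} = 2 y \frac{1}{2 y} = 1$)
$\frac{d{\left(59 \right)} - 3470}{C{\left(-35,-51 \right)} - 1048} = \frac{1 - 3470}{\left(-1 - 51\right)^{2} - 1048} = - \frac{3469}{\left(-52\right)^{2} - 1048} = - \frac{3469}{2704 - 1048} = - \frac{3469}{1656}$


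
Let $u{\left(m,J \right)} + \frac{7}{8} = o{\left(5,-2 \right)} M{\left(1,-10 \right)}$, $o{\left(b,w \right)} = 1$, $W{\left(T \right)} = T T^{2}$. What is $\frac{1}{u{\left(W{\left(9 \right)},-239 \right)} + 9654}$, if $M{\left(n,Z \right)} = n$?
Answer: $\frac{8}{77233} \approx 0.00010358$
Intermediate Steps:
$W{\left(T \right)} = T^{3}$
$u{\left(m,J \right)} = \frac{1}{8}$ ($u{\left(m,J \right)} = - \frac{7}{8} + 1 \cdot 1 = - \frac{7}{8} + 1 = \frac{1}{8}$)
$\frac{1}{u{\left(W{\left(9 \right)},-239 \right)} + 9654} = \frac{1}{\frac{1}{8} + 9654} = \frac{1}{\frac{77233}{8}} = \frac{8}{77233}$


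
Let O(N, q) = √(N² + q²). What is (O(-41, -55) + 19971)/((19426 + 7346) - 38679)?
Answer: -317/189 - √4706/11907 ≈ -1.6830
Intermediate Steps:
(O(-41, -55) + 19971)/((19426 + 7346) - 38679) = (√((-41)² + (-55)²) + 19971)/((19426 + 7346) - 38679) = (√(1681 + 3025) + 19971)/(26772 - 38679) = (√4706 + 19971)/(-11907) = (19971 + √4706)*(-1/11907) = -317/189 - √4706/11907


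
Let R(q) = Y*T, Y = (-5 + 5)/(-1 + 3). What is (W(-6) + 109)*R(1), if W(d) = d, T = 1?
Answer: 0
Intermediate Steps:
Y = 0 (Y = 0/2 = 0*(½) = 0)
R(q) = 0 (R(q) = 0*1 = 0)
(W(-6) + 109)*R(1) = (-6 + 109)*0 = 103*0 = 0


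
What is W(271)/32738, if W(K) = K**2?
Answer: 73441/32738 ≈ 2.2433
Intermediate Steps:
W(271)/32738 = 271**2/32738 = 73441*(1/32738) = 73441/32738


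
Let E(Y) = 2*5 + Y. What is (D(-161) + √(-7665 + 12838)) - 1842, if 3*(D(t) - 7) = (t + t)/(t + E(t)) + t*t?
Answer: 3185057/468 + √5173 ≈ 6877.6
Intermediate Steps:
E(Y) = 10 + Y
D(t) = 7 + t²/3 + 2*t/(3*(10 + 2*t)) (D(t) = 7 + ((t + t)/(t + (10 + t)) + t*t)/3 = 7 + ((2*t)/(10 + 2*t) + t²)/3 = 7 + (2*t/(10 + 2*t) + t²)/3 = 7 + (t² + 2*t/(10 + 2*t))/3 = 7 + (t²/3 + 2*t/(3*(10 + 2*t))) = 7 + t²/3 + 2*t/(3*(10 + 2*t)))
(D(-161) + √(-7665 + 12838)) - 1842 = ((105 + (-161)³ + 5*(-161)² + 22*(-161))/(3*(5 - 161)) + √(-7665 + 12838)) - 1842 = ((⅓)*(105 - 4173281 + 5*25921 - 3542)/(-156) + √5173) - 1842 = ((⅓)*(-1/156)*(105 - 4173281 + 129605 - 3542) + √5173) - 1842 = ((⅓)*(-1/156)*(-4047113) + √5173) - 1842 = (4047113/468 + √5173) - 1842 = 3185057/468 + √5173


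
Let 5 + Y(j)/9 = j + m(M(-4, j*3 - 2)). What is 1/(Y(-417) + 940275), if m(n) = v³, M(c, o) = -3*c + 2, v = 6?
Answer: 1/938421 ≈ 1.0656e-6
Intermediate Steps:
M(c, o) = 2 - 3*c
m(n) = 216 (m(n) = 6³ = 216)
Y(j) = 1899 + 9*j (Y(j) = -45 + 9*(j + 216) = -45 + 9*(216 + j) = -45 + (1944 + 9*j) = 1899 + 9*j)
1/(Y(-417) + 940275) = 1/((1899 + 9*(-417)) + 940275) = 1/((1899 - 3753) + 940275) = 1/(-1854 + 940275) = 1/938421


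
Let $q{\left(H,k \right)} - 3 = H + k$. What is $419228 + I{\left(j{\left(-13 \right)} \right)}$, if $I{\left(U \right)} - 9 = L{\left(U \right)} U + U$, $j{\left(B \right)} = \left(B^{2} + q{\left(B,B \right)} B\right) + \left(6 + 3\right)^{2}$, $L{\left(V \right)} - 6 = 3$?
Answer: $424727$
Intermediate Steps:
$q{\left(H,k \right)} = 3 + H + k$ ($q{\left(H,k \right)} = 3 + \left(H + k\right) = 3 + H + k$)
$L{\left(V \right)} = 9$ ($L{\left(V \right)} = 6 + 3 = 9$)
$j{\left(B \right)} = 81 + B^{2} + B \left(3 + 2 B\right)$ ($j{\left(B \right)} = \left(B^{2} + \left(3 + B + B\right) B\right) + \left(6 + 3\right)^{2} = \left(B^{2} + \left(3 + 2 B\right) B\right) + 9^{2} = \left(B^{2} + B \left(3 + 2 B\right)\right) + 81 = 81 + B^{2} + B \left(3 + 2 B\right)$)
$I{\left(U \right)} = 9 + 10 U$ ($I{\left(U \right)} = 9 + \left(9 U + U\right) = 9 + 10 U$)
$419228 + I{\left(j{\left(-13 \right)} \right)} = 419228 + \left(9 + 10 \left(81 + 3 \left(-13\right) + 3 \left(-13\right)^{2}\right)\right) = 419228 + \left(9 + 10 \left(81 - 39 + 3 \cdot 169\right)\right) = 419228 + \left(9 + 10 \left(81 - 39 + 507\right)\right) = 419228 + \left(9 + 10 \cdot 549\right) = 419228 + \left(9 + 5490\right) = 419228 + 5499 = 424727$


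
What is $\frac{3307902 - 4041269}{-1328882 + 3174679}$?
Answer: $- \frac{733367}{1845797} \approx -0.39732$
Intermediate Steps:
$\frac{3307902 - 4041269}{-1328882 + 3174679} = - \frac{733367}{1845797}$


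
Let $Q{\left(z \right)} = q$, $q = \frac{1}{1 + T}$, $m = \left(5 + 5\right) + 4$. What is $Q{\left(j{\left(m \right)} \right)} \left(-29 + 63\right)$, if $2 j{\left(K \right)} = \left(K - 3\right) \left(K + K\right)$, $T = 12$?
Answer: $\frac{34}{13} \approx 2.6154$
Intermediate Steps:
$m = 14$ ($m = 10 + 4 = 14$)
$j{\left(K \right)} = K \left(-3 + K\right)$ ($j{\left(K \right)} = \frac{\left(K - 3\right) \left(K + K\right)}{2} = \frac{\left(-3 + K\right) 2 K}{2} = \frac{2 K \left(-3 + K\right)}{2} = K \left(-3 + K\right)$)
$q = \frac{1}{13}$ ($q = \frac{1}{1 + 12} = \frac{1}{13} \approx 0.076923$)
$Q{\left(z \right)} = \frac{1}{13}$
$Q{\left(j{\left(m \right)} \right)} \left(-29 + 63\right) = \frac{-29 + 63}{13} = \frac{1}{13} \cdot 34 = \frac{34}{13}$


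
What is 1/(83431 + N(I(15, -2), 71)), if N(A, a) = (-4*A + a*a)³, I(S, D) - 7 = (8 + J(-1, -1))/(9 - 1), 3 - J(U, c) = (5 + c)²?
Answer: 8/1009329527239 ≈ 7.9260e-12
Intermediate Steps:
J(U, c) = 3 - (5 + c)²
I(S, D) = 51/8 (I(S, D) = 7 + (8 + (3 - (5 - 1)²))/(9 - 1) = 7 + (8 + (3 - 1*4²))/8 = 7 + (8 + (3 - 1*16))*(⅛) = 7 + (8 + (3 - 16))*(⅛) = 7 + (8 - 13)*(⅛) = 7 - 5*⅛ = 7 - 5/8 = 51/8)
N(A, a) = (a² - 4*A)³ (N(A, a) = (-4*A + a²)³ = (a² - 4*A)³)
1/(83431 + N(I(15, -2), 71)) = 1/(83431 - (-1*71² + 4*(51/8))³) = 1/(83431 - (-1*5041 + 51/2)³) = 1/(83431 - (-5041 + 51/2)³) = 1/(83431 - (-10031/2)³) = 1/(83431 - 1*(-1009328859791/8)) = 1/(83431 + 1009328859791/8) = 1/(1009329527239/8) = 8/1009329527239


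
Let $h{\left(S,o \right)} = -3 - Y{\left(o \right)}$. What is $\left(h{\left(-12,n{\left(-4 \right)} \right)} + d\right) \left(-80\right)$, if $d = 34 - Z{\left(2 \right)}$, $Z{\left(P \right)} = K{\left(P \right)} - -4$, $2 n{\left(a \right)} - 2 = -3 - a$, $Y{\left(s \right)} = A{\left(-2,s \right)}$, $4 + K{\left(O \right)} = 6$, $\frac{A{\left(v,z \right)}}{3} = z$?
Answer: $-1640$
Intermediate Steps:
$A{\left(v,z \right)} = 3 z$
$K{\left(O \right)} = 2$ ($K{\left(O \right)} = -4 + 6 = 2$)
$Y{\left(s \right)} = 3 s$
$n{\left(a \right)} = - \frac{1}{2} - \frac{a}{2}$ ($n{\left(a \right)} = 1 + \frac{-3 - a}{2} = 1 - \left(\frac{3}{2} + \frac{a}{2}\right) = - \frac{1}{2} - \frac{a}{2}$)
$Z{\left(P \right)} = 6$ ($Z{\left(P \right)} = 2 - -4 = 2 + 4 = 6$)
$h{\left(S,o \right)} = -3 - 3 o$
$d = 28$ ($d = 34 - 6 = 28$)
$\left(h{\left(-12,n{\left(-4 \right)} \right)} + d\right) \left(-80\right) = \left(\left(-3 - 3 \left(- \frac{1}{2} - -2\right)\right) + 28\right) \left(-80\right) = \left(\left(-3 - 3 \left(- \frac{1}{2} + 2\right)\right) + 28\right) \left(-80\right) = \left(\left(-3 - \frac{9}{2}\right) + 28\right) \left(-80\right) = \left(- \frac{15}{2} + 28\right) \left(-80\right) = \frac{41}{2} \left(-80\right) = -1640$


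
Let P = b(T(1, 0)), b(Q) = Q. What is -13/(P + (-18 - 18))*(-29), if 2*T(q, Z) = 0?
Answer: -377/36 ≈ -10.472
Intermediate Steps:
T(q, Z) = 0 (T(q, Z) = (½)*0 = 0)
P = 0
-13/(P + (-18 - 18))*(-29) = -13/(0 + (-18 - 18))*(-29) = -13/(0 - 36)*(-29) = -13/(-36)*(-29) = -13*(-1/36)*(-29) = (13/36)*(-29) = -377/36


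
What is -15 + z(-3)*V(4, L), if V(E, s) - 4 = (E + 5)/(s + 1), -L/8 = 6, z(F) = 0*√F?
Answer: -15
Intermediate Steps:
z(F) = 0
L = -48 (L = -8*6 = -48)
V(E, s) = 4 + (5 + E)/(1 + s) (V(E, s) = 4 + (E + 5)/(s + 1) = 4 + (5 + E)/(1 + s))
-15 + z(-3)*V(4, L) = -15 + 0*((9 + 4 + 4*(-48))/(1 - 48)) = -15 + 0*((9 + 4 - 192)/(-47)) = -15 + 0*(-1/47*(-179)) = -15 + 0*(179/47) = -15 + 0 = -15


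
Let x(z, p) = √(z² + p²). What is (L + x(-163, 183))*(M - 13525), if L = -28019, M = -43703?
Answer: 1603471332 - 57228*√60058 ≈ 1.5894e+9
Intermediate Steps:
x(z, p) = √(p² + z²)
(L + x(-163, 183))*(M - 13525) = (-28019 + √(183² + (-163)²))*(-43703 - 13525) = (-28019 + √(33489 + 26569))*(-57228) = (-28019 + √60058)*(-57228) = 1603471332 - 57228*√60058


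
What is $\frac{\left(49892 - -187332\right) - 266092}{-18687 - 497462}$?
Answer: $\frac{28868}{516149} \approx 0.05593$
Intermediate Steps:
$\frac{\left(49892 - -187332\right) - 266092}{-18687 - 497462} = \frac{\left(49892 + 187332\right) - 266092}{-516149} = \left(237224 - 266092\right) \left(- \frac{1}{516149}\right) = \left(-28868\right) \left(- \frac{1}{516149}\right) = \frac{28868}{516149}$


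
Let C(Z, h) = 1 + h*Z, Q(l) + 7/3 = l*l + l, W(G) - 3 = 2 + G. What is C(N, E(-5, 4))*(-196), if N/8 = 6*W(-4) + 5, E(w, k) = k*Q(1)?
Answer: 68404/3 ≈ 22801.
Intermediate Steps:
W(G) = 5 + G (W(G) = 3 + (2 + G) = 5 + G)
Q(l) = -7/3 + l + l² (Q(l) = -7/3 + (l*l + l) = -7/3 + (l² + l) = -7/3 + (l + l²) = -7/3 + l + l²)
E(w, k) = -k/3 (E(w, k) = k*(-7/3 + 1 + 1²) = k*(-7/3 + 1 + 1) = k*(-⅓) = -k/3)
N = 88 (N = 8*(6*(5 - 4) + 5) = 8*(6*1 + 5) = 8*(6 + 5) = 8*11 = 88)
C(Z, h) = 1 + Z*h
C(N, E(-5, 4))*(-196) = (1 + 88*(-⅓*4))*(-196) = (1 + 88*(-4/3))*(-196) = (1 - 352/3)*(-196) = -349/3*(-196) = 68404/3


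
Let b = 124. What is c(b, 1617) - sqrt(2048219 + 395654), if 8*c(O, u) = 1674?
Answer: 837/4 - sqrt(2443873) ≈ -1354.0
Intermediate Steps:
c(O, u) = 837/4 (c(O, u) = (1/8)*1674 = 837/4)
c(b, 1617) - sqrt(2048219 + 395654) = 837/4 - sqrt(2048219 + 395654) = 837/4 - sqrt(2443873)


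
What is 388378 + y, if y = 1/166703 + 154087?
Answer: 90430542896/166703 ≈ 5.4247e+5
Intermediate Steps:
y = 25686765162/166703 (y = 1/166703 + 154087 = 25686765162/166703 ≈ 1.5409e+5)
388378 + y = 388378 + 25686765162/166703 = 90430542896/166703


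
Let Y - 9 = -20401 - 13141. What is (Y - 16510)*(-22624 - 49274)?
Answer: 3597991614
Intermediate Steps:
Y = -33533 (Y = 9 + (-20401 - 13141) = 9 - 33542 = -33533)
(Y - 16510)*(-22624 - 49274) = (-33533 - 16510)*(-22624 - 49274) = -50043*(-71898) = 3597991614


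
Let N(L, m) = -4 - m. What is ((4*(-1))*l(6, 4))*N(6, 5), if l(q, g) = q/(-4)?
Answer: -54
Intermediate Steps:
l(q, g) = -q/4 (l(q, g) = q*(-¼) = -q/4)
((4*(-1))*l(6, 4))*N(6, 5) = ((4*(-1))*(-¼*6))*(-4 - 1*5) = (-4*(-3/2))*(-4 - 5) = 6*(-9) = -54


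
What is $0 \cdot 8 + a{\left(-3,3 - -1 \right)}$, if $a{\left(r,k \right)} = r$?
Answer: $-3$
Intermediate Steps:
$0 \cdot 8 + a{\left(-3,3 - -1 \right)} = 0 \cdot 8 - 3 = 0 - 3 = -3$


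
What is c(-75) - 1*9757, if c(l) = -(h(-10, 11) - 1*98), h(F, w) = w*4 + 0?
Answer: -9703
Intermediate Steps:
h(F, w) = 4*w (h(F, w) = 4*w + 0 = 4*w)
c(l) = 54 (c(l) = -(4*11 - 1*98) = -(44 - 98) = -1*(-54) = 54)
c(-75) - 1*9757 = 54 - 1*9757 = 54 - 9757 = -9703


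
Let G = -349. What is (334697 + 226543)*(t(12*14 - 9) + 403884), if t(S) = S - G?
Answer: 226960966080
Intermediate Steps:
t(S) = 349 + S (t(S) = S - 1*(-349) = S + 349 = 349 + S)
(334697 + 226543)*(t(12*14 - 9) + 403884) = (334697 + 226543)*((349 + (12*14 - 9)) + 403884) = 561240*((349 + (168 - 9)) + 403884) = 561240*((349 + 159) + 403884) = 561240*(508 + 403884) = 561240*404392 = 226960966080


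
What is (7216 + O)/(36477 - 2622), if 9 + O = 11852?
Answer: 6353/11285 ≈ 0.56296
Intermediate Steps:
O = 11843 (O = -9 + 11852 = 11843)
(7216 + O)/(36477 - 2622) = (7216 + 11843)/(36477 - 2622) = 19059/33855 = 19059*(1/33855) = 6353/11285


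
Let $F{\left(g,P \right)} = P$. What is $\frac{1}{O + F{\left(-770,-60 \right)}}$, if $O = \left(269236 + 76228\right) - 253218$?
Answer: $\frac{1}{92186} \approx 1.0848 \cdot 10^{-5}$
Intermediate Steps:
$O = 92246$ ($O = 345464 - 253218 = 92246$)
$\frac{1}{O + F{\left(-770,-60 \right)}} = \frac{1}{92246 - 60} = \frac{1}{92186}$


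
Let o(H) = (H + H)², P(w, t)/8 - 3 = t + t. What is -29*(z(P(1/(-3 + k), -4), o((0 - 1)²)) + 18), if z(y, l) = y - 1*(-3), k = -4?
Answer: 551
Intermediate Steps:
P(w, t) = 24 + 16*t (P(w, t) = 24 + 8*(t + t) = 24 + 8*(2*t) = 24 + 16*t)
o(H) = 4*H² (o(H) = (2*H)² = 4*H²)
z(y, l) = 3 + y (z(y, l) = y + 3 = 3 + y)
-29*(z(P(1/(-3 + k), -4), o((0 - 1)²)) + 18) = -29*((3 + (24 + 16*(-4))) + 18) = -29*((3 + (24 - 64)) + 18) = -29*((3 - 40) + 18) = -29*(-37 + 18) = -29*(-19) = 551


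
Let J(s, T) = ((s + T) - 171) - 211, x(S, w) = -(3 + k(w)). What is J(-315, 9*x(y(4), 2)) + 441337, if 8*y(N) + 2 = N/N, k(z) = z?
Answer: 440595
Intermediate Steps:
y(N) = -1/8 (y(N) = -1/4 + (N/N)/8 = -1/4 + (1/8)*1 = -1/4 + 1/8 = -1/8)
x(S, w) = -3 - w (x(S, w) = -(3 + w) = -3 - w)
J(s, T) = -382 + T + s (J(s, T) = ((T + s) - 171) - 211 = (-171 + T + s) - 211 = -382 + T + s)
J(-315, 9*x(y(4), 2)) + 441337 = (-382 + 9*(-3 - 1*2) - 315) + 441337 = (-382 + 9*(-3 - 2) - 315) + 441337 = (-382 + 9*(-5) - 315) + 441337 = (-382 - 45 - 315) + 441337 = -742 + 441337 = 440595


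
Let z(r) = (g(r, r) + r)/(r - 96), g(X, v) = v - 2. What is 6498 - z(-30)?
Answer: 409343/63 ≈ 6497.5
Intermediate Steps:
g(X, v) = -2 + v
z(r) = (-2 + 2*r)/(-96 + r) (z(r) = ((-2 + r) + r)/(r - 96) = (-2 + 2*r)/(-96 + r))
6498 - z(-30) = 6498 - 2*(-1 - 30)/(-96 - 30) = 6498 - 2*(-31)/(-126) = 6498 - 2*(-1)*(-31)/126 = 6498 - 1*31/63 = 6498 - 31/63 = 409343/63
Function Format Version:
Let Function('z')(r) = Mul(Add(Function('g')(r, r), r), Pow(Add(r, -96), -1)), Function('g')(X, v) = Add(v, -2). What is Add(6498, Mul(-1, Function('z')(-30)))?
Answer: Rational(409343, 63) ≈ 6497.5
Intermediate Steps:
Function('g')(X, v) = Add(-2, v)
Function('z')(r) = Mul(Pow(Add(-96, r), -1), Add(-2, Mul(2, r))) (Function('z')(r) = Mul(Add(Add(-2, r), r), Pow(Add(r, -96), -1)) = Mul(Add(-2, Mul(2, r)), Pow(Add(-96, r), -1)) = Mul(Pow(Add(-96, r), -1), Add(-2, Mul(2, r))))
Add(6498, Mul(-1, Function('z')(-30))) = Add(6498, Mul(-1, Mul(2, Pow(Add(-96, -30), -1), Add(-1, -30)))) = Add(6498, Mul(-1, Mul(2, Pow(-126, -1), -31))) = Add(6498, Mul(-1, Mul(2, Rational(-1, 126), -31))) = Add(6498, Mul(-1, Rational(31, 63))) = Add(6498, Rational(-31, 63)) = Rational(409343, 63)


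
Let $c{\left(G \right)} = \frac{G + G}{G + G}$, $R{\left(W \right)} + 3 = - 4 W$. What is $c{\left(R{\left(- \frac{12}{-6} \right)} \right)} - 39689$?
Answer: $-39688$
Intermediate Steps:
$R{\left(W \right)} = -3 - 4 W$
$c{\left(G \right)} = 1$ ($c{\left(G \right)} = \frac{2 G}{2 G} = 2 G \frac{1}{2 G} = 1$)
$c{\left(R{\left(- \frac{12}{-6} \right)} \right)} - 39689 = 1 - 39689 = -39688$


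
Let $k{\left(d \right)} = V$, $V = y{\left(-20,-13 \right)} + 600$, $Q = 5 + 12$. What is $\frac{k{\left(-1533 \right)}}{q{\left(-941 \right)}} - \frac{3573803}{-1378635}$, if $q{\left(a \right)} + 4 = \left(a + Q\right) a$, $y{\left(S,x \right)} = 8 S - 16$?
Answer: $\frac{77698369342}{29967388995} \approx 2.5928$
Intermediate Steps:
$Q = 17$
$y{\left(S,x \right)} = -16 + 8 S$
$V = 424$ ($V = \left(-16 + 8 \left(-20\right)\right) + 600 = \left(-16 - 160\right) + 600 = -176 + 600 = 424$)
$q{\left(a \right)} = -4 + a \left(17 + a\right)$ ($q{\left(a \right)} = -4 + \left(a + 17\right) a = -4 + \left(17 + a\right) a = -4 + a \left(17 + a\right)$)
$k{\left(d \right)} = 424$
$\frac{k{\left(-1533 \right)}}{q{\left(-941 \right)}} - \frac{3573803}{-1378635} = \frac{424}{-4 + \left(-941\right)^{2} + 17 \left(-941\right)} - \frac{3573803}{-1378635} = \frac{424}{-4 + 885481 - 15997} - - \frac{3573803}{1378635} = \frac{424}{869480} + \frac{3573803}{1378635} = 424 \cdot \frac{1}{869480} + \frac{3573803}{1378635} = \frac{53}{108685} + \frac{3573803}{1378635} = \frac{77698369342}{29967388995}$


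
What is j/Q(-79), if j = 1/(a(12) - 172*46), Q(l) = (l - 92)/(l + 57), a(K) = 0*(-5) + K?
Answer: -11/675450 ≈ -1.6285e-5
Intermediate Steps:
a(K) = K (a(K) = 0 + K = K)
Q(l) = (-92 + l)/(57 + l)
j = -1/7900 (j = 1/(12 - 172*46) = 1/(12 - 7912) = 1/(-7900) = -1/7900 ≈ -0.00012658)
j/Q(-79) = -(57 - 79)/(-92 - 79)/7900 = -1/(7900*(-171/(-22))) = -1/(7900*((-1/22*(-171)))) = -1/(7900*171/22) = -1/7900*22/171 = -11/675450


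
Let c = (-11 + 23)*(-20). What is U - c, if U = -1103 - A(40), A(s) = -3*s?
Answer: -743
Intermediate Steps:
c = -240 (c = 12*(-20) = -240)
U = -983 (U = -1103 - (-3)*40 = -1103 - 1*(-120) = -1103 + 120 = -983)
U - c = -983 - 1*(-240) = -983 + 240 = -743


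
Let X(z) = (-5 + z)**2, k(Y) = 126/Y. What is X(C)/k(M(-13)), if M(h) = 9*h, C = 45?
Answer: -10400/7 ≈ -1485.7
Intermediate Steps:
X(C)/k(M(-13)) = (-5 + 45)**2/((126/((9*(-13))))) = 40**2/((126/(-117))) = 1600/((126*(-1/117))) = 1600/(-14/13) = 1600*(-13/14) = -10400/7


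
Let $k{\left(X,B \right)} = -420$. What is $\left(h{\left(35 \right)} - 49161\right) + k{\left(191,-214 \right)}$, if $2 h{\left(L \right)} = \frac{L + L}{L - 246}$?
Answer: $- \frac{10461626}{211} \approx -49581.0$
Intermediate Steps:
$h{\left(L \right)} = \frac{L}{-246 + L}$ ($h{\left(L \right)} = \frac{\left(L + L\right) \frac{1}{L - 246}}{2} = \frac{2 L \frac{1}{-246 + L}}{2} = \frac{L}{-246 + L}$)
$\left(h{\left(35 \right)} - 49161\right) + k{\left(191,-214 \right)} = \left(\frac{35}{-246 + 35} - 49161\right) - 420 = \left(\frac{35}{-211} - 49161\right) - 420 = \left(35 \left(- \frac{1}{211}\right) - 49161\right) - 420 = \left(- \frac{35}{211} - 49161\right) - 420 = - \frac{10373006}{211} - 420 = - \frac{10461626}{211}$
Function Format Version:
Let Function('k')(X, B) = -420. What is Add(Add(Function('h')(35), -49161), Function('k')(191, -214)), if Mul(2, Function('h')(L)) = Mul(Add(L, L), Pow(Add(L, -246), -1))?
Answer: Rational(-10461626, 211) ≈ -49581.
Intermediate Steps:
Function('h')(L) = Mul(L, Pow(Add(-246, L), -1)) (Function('h')(L) = Mul(Rational(1, 2), Mul(Add(L, L), Pow(Add(L, -246), -1))) = Mul(Rational(1, 2), Mul(Mul(2, L), Pow(Add(-246, L), -1))) = Mul(Rational(1, 2), Mul(2, L, Pow(Add(-246, L), -1))) = Mul(L, Pow(Add(-246, L), -1)))
Add(Add(Function('h')(35), -49161), Function('k')(191, -214)) = Add(Add(Mul(35, Pow(Add(-246, 35), -1)), -49161), -420) = Add(Add(Mul(35, Pow(-211, -1)), -49161), -420) = Add(Add(Mul(35, Rational(-1, 211)), -49161), -420) = Add(Add(Rational(-35, 211), -49161), -420) = Add(Rational(-10373006, 211), -420) = Rational(-10461626, 211)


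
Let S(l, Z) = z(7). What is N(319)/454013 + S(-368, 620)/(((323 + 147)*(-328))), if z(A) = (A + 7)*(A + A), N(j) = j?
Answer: -9952377/17497661020 ≈ -0.00056878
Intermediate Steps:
z(A) = 2*A*(7 + A) (z(A) = (7 + A)*(2*A) = 2*A*(7 + A))
S(l, Z) = 196 (S(l, Z) = 2*7*(7 + 7) = 2*7*14 = 196)
N(319)/454013 + S(-368, 620)/(((323 + 147)*(-328))) = 319/454013 + 196/(((323 + 147)*(-328))) = 319*(1/454013) + 196/((470*(-328))) = 319/454013 + 196/(-154160) = 319/454013 + 196*(-1/154160) = 319/454013 - 49/38540 = -9952377/17497661020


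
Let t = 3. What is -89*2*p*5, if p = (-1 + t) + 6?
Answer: -7120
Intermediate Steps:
p = 8 (p = (-1 + 3) + 6 = 2 + 6 = 8)
-89*2*p*5 = -89*2*8*5 = -1424*5 = -89*80 = -7120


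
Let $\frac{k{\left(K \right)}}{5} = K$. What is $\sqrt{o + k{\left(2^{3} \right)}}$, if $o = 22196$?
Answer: $2 \sqrt{5559} \approx 149.12$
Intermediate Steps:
$k{\left(K \right)} = 5 K$
$\sqrt{o + k{\left(2^{3} \right)}} = \sqrt{22196 + 5 \cdot 2^{3}} = \sqrt{22196 + 5 \cdot 8} = \sqrt{22196 + 40} = \sqrt{22236} = 2 \sqrt{5559}$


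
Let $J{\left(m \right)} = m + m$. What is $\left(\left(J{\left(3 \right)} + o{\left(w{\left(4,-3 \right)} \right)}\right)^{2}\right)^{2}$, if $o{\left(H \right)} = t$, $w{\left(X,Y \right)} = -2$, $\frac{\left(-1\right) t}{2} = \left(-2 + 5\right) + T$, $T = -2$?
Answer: $256$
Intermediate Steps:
$t = -2$ ($t = - 2 \left(\left(-2 + 5\right) - 2\right) = - 2 \left(3 - 2\right) = \left(-2\right) 1 = -2$)
$o{\left(H \right)} = -2$
$J{\left(m \right)} = 2 m$
$\left(\left(J{\left(3 \right)} + o{\left(w{\left(4,-3 \right)} \right)}\right)^{2}\right)^{2} = \left(\left(2 \cdot 3 - 2\right)^{2}\right)^{2} = \left(\left(6 - 2\right)^{2}\right)^{2} = \left(4^{2}\right)^{2} = 16^{2} = 256$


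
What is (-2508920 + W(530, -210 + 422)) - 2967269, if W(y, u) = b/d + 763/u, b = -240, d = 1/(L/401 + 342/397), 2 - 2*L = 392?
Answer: -184823003811845/33749764 ≈ -5.4763e+6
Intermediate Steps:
L = -195 (L = 1 - ½*392 = 1 - 196 = -195)
d = 159197/59727 (d = 1/(-195/401 + 342/397) = 1/(59727/159197) = 159197/59727 ≈ 2.6654)
W(y, u) = -14334480/159197 + 763/u (W(y, u) = -240/159197/59727 + 763/u = -240*59727/159197 + 763/u = -14334480/159197 + 763/u)
(-2508920 + W(530, -210 + 422)) - 2967269 = (-2508920 + (-14334480/159197 + 763/(-210 + 422))) - 2967269 = (-2508920 + (-14334480/159197 + 763/212)) - 2967269 = (-2508920 - 2917442449/33749764) - 2967269 = -84678375337329/33749764 - 2967269 = -184823003811845/33749764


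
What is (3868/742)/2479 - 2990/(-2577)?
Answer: 2754913828/2370090093 ≈ 1.1624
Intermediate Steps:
(3868/742)/2479 - 2990/(-2577) = (3868*(1/742))*(1/2479) - 2990*(-1/2577) = (1934/371)*(1/2479) + 2990/2577 = 1934/919709 + 2990/2577 = 2754913828/2370090093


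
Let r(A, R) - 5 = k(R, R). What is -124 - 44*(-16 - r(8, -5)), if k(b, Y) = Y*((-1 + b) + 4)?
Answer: 1240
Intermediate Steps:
k(b, Y) = Y*(3 + b)
r(A, R) = 5 + R*(3 + R)
-124 - 44*(-16 - r(8, -5)) = -124 - 44*(-16 - (5 - 5*(3 - 5))) = -124 - 44*(-16 - (5 - 5*(-2))) = -124 - 44*(-16 - (5 + 10)) = -124 - 44*(-16 - 1*15) = -124 - 44*(-16 - 15) = -124 - 44*(-31) = -124 + 1364 = 1240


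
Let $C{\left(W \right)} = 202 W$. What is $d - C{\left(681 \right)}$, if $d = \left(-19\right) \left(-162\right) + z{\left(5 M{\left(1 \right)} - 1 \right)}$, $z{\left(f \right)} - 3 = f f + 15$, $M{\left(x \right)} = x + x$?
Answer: $-134385$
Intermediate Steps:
$M{\left(x \right)} = 2 x$
$z{\left(f \right)} = 18 + f^{2}$ ($z{\left(f \right)} = 3 + \left(f f + 15\right) = 3 + \left(f^{2} + 15\right) = 3 + \left(15 + f^{2}\right) = 18 + f^{2}$)
$d = 3177$ ($d = \left(-19\right) \left(-162\right) + \left(18 + \left(5 \cdot 2 \cdot 1 - 1\right)^{2}\right) = 3078 + \left(18 + \left(5 \cdot 2 - 1\right)^{2}\right) = 3078 + \left(18 + \left(10 - 1\right)^{2}\right) = 3078 + \left(18 + 9^{2}\right) = 3078 + \left(18 + 81\right) = 3078 + 99 = 3177$)
$d - C{\left(681 \right)} = 3177 - 202 \cdot 681 = 3177 - 137562 = -134385$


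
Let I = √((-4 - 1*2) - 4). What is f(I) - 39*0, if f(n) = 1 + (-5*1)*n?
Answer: 1 - 5*I*√10 ≈ 1.0 - 15.811*I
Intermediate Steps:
I = I*√10 (I = √((-4 - 2) - 4) = √(-6 - 4) = √(-10) = I*√10 ≈ 3.1623*I)
f(n) = 1 - 5*n
f(I) - 39*0 = (1 - 5*I*√10) - 39*0 = (1 - 5*I*√10) + 0 = 1 - 5*I*√10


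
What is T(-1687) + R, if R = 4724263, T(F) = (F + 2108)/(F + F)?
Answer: 15939662941/3374 ≈ 4.7243e+6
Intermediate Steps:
T(F) = (2108 + F)/(2*F) (T(F) = (2108 + F)/((2*F)) = (2108 + F)*(1/(2*F)) = (2108 + F)/(2*F))
T(-1687) + R = (½)*(2108 - 1687)/(-1687) + 4724263 = (½)*(-1/1687)*421 + 4724263 = -421/3374 + 4724263 = 15939662941/3374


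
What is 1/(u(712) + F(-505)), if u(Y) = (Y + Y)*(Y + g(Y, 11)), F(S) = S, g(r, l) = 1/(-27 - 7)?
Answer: 17/17226799 ≈ 9.8683e-7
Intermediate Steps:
g(r, l) = -1/34 (g(r, l) = 1/(-34) = -1/34)
u(Y) = 2*Y*(-1/34 + Y) (u(Y) = (Y + Y)*(Y - 1/34) = (2*Y)*(-1/34 + Y) = 2*Y*(-1/34 + Y))
1/(u(712) + F(-505)) = 1/((1/17)*712*(-1 + 34*712) - 505) = 1/((1/17)*712*(-1 + 24208) - 505) = 1/((1/17)*712*24207 - 505) = 1/(17235384/17 - 505) = 1/(17226799/17) = 17/17226799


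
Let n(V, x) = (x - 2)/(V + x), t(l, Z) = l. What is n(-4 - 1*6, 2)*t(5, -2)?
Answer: 0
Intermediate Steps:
n(V, x) = (-2 + x)/(V + x)
n(-4 - 1*6, 2)*t(5, -2) = ((-2 + 2)/((-4 - 1*6) + 2))*5 = (0/((-4 - 6) + 2))*5 = (0/(-10 + 2))*5 = (0/(-8))*5 = -1/8*0*5 = 0*5 = 0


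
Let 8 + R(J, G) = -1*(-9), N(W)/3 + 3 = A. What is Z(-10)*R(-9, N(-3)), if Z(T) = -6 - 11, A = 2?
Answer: -17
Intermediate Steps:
Z(T) = -17
N(W) = -3 (N(W) = -9 + 3*2 = -9 + 6 = -3)
R(J, G) = 1 (R(J, G) = -8 - 1*(-9) = -8 + 9 = 1)
Z(-10)*R(-9, N(-3)) = -17*1 = -17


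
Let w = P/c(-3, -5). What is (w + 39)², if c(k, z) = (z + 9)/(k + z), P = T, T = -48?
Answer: 18225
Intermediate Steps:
P = -48
c(k, z) = (9 + z)/(k + z)
w = 96 (w = -48*(-3 - 5)/(9 - 5) = -48/(4/(-8)) = -48/((-⅛*4)) = -48/(-½) = -48*(-2) = 96)
(w + 39)² = (96 + 39)² = 135² = 18225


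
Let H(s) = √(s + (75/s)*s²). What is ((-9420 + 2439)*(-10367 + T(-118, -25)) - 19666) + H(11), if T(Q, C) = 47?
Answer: 72024254 + 2*√209 ≈ 7.2024e+7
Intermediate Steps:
H(s) = 2*√19*√s (H(s) = √(s + 75*s) = √(76*s) = 2*√19*√s)
((-9420 + 2439)*(-10367 + T(-118, -25)) - 19666) + H(11) = ((-9420 + 2439)*(-10367 + 47) - 19666) + 2*√19*√11 = (-6981*(-10320) - 19666) + 2*√209 = (72043920 - 19666) + 2*√209 = 72024254 + 2*√209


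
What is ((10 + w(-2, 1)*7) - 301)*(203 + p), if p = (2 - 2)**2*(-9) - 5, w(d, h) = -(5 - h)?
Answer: -63162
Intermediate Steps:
w(d, h) = -5 + h
p = -5 (p = 0**2*(-9) - 5 = 0*(-9) - 5 = 0 - 5 = -5)
((10 + w(-2, 1)*7) - 301)*(203 + p) = ((10 + (-5 + 1)*7) - 301)*(203 - 5) = ((10 - 4*7) - 301)*198 = ((10 - 28) - 301)*198 = (-18 - 301)*198 = -319*198 = -63162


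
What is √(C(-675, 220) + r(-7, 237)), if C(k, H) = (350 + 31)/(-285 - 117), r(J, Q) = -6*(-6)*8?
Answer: 7*√105190/134 ≈ 16.943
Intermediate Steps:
r(J, Q) = 288 (r(J, Q) = 36*8 = 288)
C(k, H) = -127/134 (C(k, H) = 381/(-402) = 381*(-1/402) = -127/134)
√(C(-675, 220) + r(-7, 237)) = √(-127/134 + 288) = √(38465/134) = 7*√105190/134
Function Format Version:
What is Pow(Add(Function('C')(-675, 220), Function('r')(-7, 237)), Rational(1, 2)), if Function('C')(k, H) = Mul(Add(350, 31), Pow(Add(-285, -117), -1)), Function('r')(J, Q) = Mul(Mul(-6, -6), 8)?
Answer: Mul(Rational(7, 134), Pow(105190, Rational(1, 2))) ≈ 16.943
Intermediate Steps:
Function('r')(J, Q) = 288 (Function('r')(J, Q) = Mul(36, 8) = 288)
Function('C')(k, H) = Rational(-127, 134) (Function('C')(k, H) = Mul(381, Pow(-402, -1)) = Mul(381, Rational(-1, 402)) = Rational(-127, 134))
Pow(Add(Function('C')(-675, 220), Function('r')(-7, 237)), Rational(1, 2)) = Pow(Add(Rational(-127, 134), 288), Rational(1, 2)) = Pow(Rational(38465, 134), Rational(1, 2)) = Mul(Rational(7, 134), Pow(105190, Rational(1, 2)))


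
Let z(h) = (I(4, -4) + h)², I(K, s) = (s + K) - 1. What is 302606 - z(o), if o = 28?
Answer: 301877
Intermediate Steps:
I(K, s) = -1 + K + s (I(K, s) = (K + s) - 1 = -1 + K + s)
z(h) = (-1 + h)² (z(h) = ((-1 + 4 - 4) + h)² = (-1 + h)²)
302606 - z(o) = 302606 - (-1 + 28)² = 302606 - 1*27² = 302606 - 1*729 = 302606 - 729 = 301877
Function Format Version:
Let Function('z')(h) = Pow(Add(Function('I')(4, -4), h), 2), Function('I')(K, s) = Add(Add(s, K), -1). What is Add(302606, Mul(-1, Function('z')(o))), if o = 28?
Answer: 301877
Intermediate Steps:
Function('I')(K, s) = Add(-1, K, s) (Function('I')(K, s) = Add(Add(K, s), -1) = Add(-1, K, s))
Function('z')(h) = Pow(Add(-1, h), 2) (Function('z')(h) = Pow(Add(Add(-1, 4, -4), h), 2) = Pow(Add(-1, h), 2))
Add(302606, Mul(-1, Function('z')(o))) = Add(302606, Mul(-1, Pow(Add(-1, 28), 2))) = Add(302606, Mul(-1, Pow(27, 2))) = Add(302606, Mul(-1, 729)) = Add(302606, -729) = 301877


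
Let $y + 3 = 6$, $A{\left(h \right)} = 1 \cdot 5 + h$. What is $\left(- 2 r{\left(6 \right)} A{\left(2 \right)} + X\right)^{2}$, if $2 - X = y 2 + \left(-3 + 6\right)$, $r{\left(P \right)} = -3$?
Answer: $1225$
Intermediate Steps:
$A{\left(h \right)} = 5 + h$
$y = 3$ ($y = -3 + 6 = 3$)
$X = -7$ ($X = 2 - \left(3 \cdot 2 + \left(-3 + 6\right)\right) = 2 - \left(6 + 3\right) = 2 - 9 = -7$)
$\left(- 2 r{\left(6 \right)} A{\left(2 \right)} + X\right)^{2} = \left(\left(-2\right) \left(-3\right) \left(5 + 2\right) - 7\right)^{2} = \left(6 \cdot 7 - 7\right)^{2} = \left(42 - 7\right)^{2} = 35^{2} = 1225$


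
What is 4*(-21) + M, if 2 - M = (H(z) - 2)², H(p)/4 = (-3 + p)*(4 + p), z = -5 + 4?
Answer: -2582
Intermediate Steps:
z = -1
H(p) = 4*(-3 + p)*(4 + p) (H(p) = 4*((-3 + p)*(4 + p)) = 4*(-3 + p)*(4 + p))
M = -2498 (M = 2 - ((-48 + 4*(-1) + 4*(-1)²) - 2)² = 2 - ((-48 - 4 + 4*1) - 2)² = 2 - ((-48 - 4 + 4) - 2)² = 2 - (-48 - 2)² = 2 - 1*(-50)² = 2 - 1*2500 = 2 - 2500 = -2498)
4*(-21) + M = 4*(-21) - 2498 = -84 - 2498 = -2582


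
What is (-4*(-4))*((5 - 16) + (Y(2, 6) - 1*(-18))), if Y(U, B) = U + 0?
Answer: 144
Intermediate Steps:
Y(U, B) = U
(-4*(-4))*((5 - 16) + (Y(2, 6) - 1*(-18))) = (-4*(-4))*((5 - 16) + (2 - 1*(-18))) = 16*(-11 + (2 + 18)) = 16*(-11 + 20) = 16*9 = 144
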